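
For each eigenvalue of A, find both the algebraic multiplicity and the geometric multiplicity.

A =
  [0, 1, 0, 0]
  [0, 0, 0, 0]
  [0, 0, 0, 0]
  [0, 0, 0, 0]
λ = 0: alg = 4, geom = 3

Step 1 — factor the characteristic polynomial to read off the algebraic multiplicities:
  χ_A(x) = x^4

Step 2 — compute geometric multiplicities via the rank-nullity identity g(λ) = n − rank(A − λI):
  rank(A − (0)·I) = 1, so dim ker(A − (0)·I) = n − 1 = 3

Summary:
  λ = 0: algebraic multiplicity = 4, geometric multiplicity = 3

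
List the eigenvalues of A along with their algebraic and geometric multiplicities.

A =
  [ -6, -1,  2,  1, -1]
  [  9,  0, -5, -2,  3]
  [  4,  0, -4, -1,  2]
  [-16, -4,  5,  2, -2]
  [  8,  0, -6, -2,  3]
λ = -1: alg = 5, geom = 3

Step 1 — factor the characteristic polynomial to read off the algebraic multiplicities:
  χ_A(x) = (x + 1)^5

Step 2 — compute geometric multiplicities via the rank-nullity identity g(λ) = n − rank(A − λI):
  rank(A − (-1)·I) = 2, so dim ker(A − (-1)·I) = n − 2 = 3

Summary:
  λ = -1: algebraic multiplicity = 5, geometric multiplicity = 3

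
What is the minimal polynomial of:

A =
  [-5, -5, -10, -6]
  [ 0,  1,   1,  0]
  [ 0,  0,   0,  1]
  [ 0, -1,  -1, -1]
x^4 + 5*x^3

The characteristic polynomial is χ_A(x) = x^3*(x + 5), so the eigenvalues are known. The minimal polynomial is
  m_A(x) = Π_λ (x − λ)^{k_λ}
where k_λ is the size of the *largest* Jordan block for λ (equivalently, the smallest k with (A − λI)^k v = 0 for every generalised eigenvector v of λ).

  λ = -5: largest Jordan block has size 1, contributing (x + 5)
  λ = 0: largest Jordan block has size 3, contributing (x − 0)^3

So m_A(x) = x^3*(x + 5) = x^4 + 5*x^3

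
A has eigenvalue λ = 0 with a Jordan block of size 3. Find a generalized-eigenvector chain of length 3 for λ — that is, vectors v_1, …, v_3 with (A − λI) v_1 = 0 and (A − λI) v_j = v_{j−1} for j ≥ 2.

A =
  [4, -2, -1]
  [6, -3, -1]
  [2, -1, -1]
A Jordan chain for λ = 0 of length 3:
v_1 = (2, 4, 0)ᵀ
v_2 = (4, 6, 2)ᵀ
v_3 = (1, 0, 0)ᵀ

Let N = A − (0)·I. We want v_3 with N^3 v_3 = 0 but N^2 v_3 ≠ 0; then v_{j-1} := N · v_j for j = 3, …, 2.

Pick v_3 = (1, 0, 0)ᵀ.
Then v_2 = N · v_3 = (4, 6, 2)ᵀ.
Then v_1 = N · v_2 = (2, 4, 0)ᵀ.

Sanity check: (A − (0)·I) v_1 = (0, 0, 0)ᵀ = 0. ✓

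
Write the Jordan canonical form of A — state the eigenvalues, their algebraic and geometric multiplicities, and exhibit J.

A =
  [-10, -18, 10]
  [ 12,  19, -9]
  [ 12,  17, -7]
J_1(-2) ⊕ J_2(2)

The characteristic polynomial is
  det(x·I − A) = x^3 - 2*x^2 - 4*x + 8 = (x - 2)^2*(x + 2)

Eigenvalues and multiplicities (the geometric multiplicity of λ is n − rank(A − λI), which equals the number of Jordan blocks for λ):
  λ = -2: algebraic multiplicity = 1, geometric multiplicity = 1
  λ = 2: algebraic multiplicity = 2, geometric multiplicity = 1

Determining the block sizes for each eigenvalue:
  λ = -2: one block (gm = 1), so the single block has size am = 1 → block sizes [1]
  λ = 2: one block (gm = 1), so the single block has size am = 2 → block sizes [2]

Assembling the blocks gives a Jordan form
J =
  [-2, 0, 0]
  [ 0, 2, 1]
  [ 0, 0, 2]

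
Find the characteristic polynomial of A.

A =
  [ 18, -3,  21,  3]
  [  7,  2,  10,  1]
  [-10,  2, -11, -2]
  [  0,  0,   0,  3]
x^4 - 12*x^3 + 54*x^2 - 108*x + 81

Expanding det(x·I − A) (e.g. by cofactor expansion or by noting that A is similar to its Jordan form J, which has the same characteristic polynomial as A) gives
  χ_A(x) = x^4 - 12*x^3 + 54*x^2 - 108*x + 81
which factors as (x - 3)^4. The eigenvalues (with algebraic multiplicities) are λ = 3 with multiplicity 4.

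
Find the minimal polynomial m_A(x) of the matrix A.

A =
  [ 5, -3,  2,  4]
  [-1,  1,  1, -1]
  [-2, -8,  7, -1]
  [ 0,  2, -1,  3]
x^3 - 12*x^2 + 48*x - 64

The characteristic polynomial is χ_A(x) = (x - 4)^4, so the eigenvalues are known. The minimal polynomial is
  m_A(x) = Π_λ (x − λ)^{k_λ}
where k_λ is the size of the *largest* Jordan block for λ (equivalently, the smallest k with (A − λI)^k v = 0 for every generalised eigenvector v of λ).

  λ = 4: largest Jordan block has size 3, contributing (x − 4)^3

So m_A(x) = (x - 4)^3 = x^3 - 12*x^2 + 48*x - 64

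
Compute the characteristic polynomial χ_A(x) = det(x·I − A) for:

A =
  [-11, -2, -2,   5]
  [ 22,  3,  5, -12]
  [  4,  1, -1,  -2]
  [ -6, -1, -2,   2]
x^4 + 7*x^3 + 18*x^2 + 20*x + 8

Expanding det(x·I − A) (e.g. by cofactor expansion or by noting that A is similar to its Jordan form J, which has the same characteristic polynomial as A) gives
  χ_A(x) = x^4 + 7*x^3 + 18*x^2 + 20*x + 8
which factors as (x + 1)*(x + 2)^3. The eigenvalues (with algebraic multiplicities) are λ = -2 with multiplicity 3, λ = -1 with multiplicity 1.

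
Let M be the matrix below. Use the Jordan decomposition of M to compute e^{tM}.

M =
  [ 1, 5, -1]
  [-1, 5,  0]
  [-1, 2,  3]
e^{tM} =
  [-2*t*exp(3*t) + exp(3*t), -t^2*exp(3*t) + 5*t*exp(3*t), t^2*exp(3*t) - t*exp(3*t)]
  [-t*exp(3*t), -t^2*exp(3*t)/2 + 2*t*exp(3*t) + exp(3*t), t^2*exp(3*t)/2]
  [-t*exp(3*t), -t^2*exp(3*t)/2 + 2*t*exp(3*t), t^2*exp(3*t)/2 + exp(3*t)]

Strategy: write M = P · J · P⁻¹ where J is a Jordan canonical form, so e^{tM} = P · e^{tJ} · P⁻¹, and e^{tJ} can be computed block-by-block.

M has Jordan form
J =
  [3, 1, 0]
  [0, 3, 1]
  [0, 0, 3]
(up to reordering of blocks).

Per-block formulas:
  For a 3×3 Jordan block J_3(3): exp(t · J_3(3)) = e^(3t)·(I + t·N + (t^2/2)·N^2), where N is the 3×3 nilpotent shift.

After assembling e^{tJ} and conjugating by P, we get:

e^{tM} =
  [-2*t*exp(3*t) + exp(3*t), -t^2*exp(3*t) + 5*t*exp(3*t), t^2*exp(3*t) - t*exp(3*t)]
  [-t*exp(3*t), -t^2*exp(3*t)/2 + 2*t*exp(3*t) + exp(3*t), t^2*exp(3*t)/2]
  [-t*exp(3*t), -t^2*exp(3*t)/2 + 2*t*exp(3*t), t^2*exp(3*t)/2 + exp(3*t)]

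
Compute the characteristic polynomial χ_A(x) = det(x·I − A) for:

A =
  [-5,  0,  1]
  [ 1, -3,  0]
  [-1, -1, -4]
x^3 + 12*x^2 + 48*x + 64

Expanding det(x·I − A) (e.g. by cofactor expansion or by noting that A is similar to its Jordan form J, which has the same characteristic polynomial as A) gives
  χ_A(x) = x^3 + 12*x^2 + 48*x + 64
which factors as (x + 4)^3. The eigenvalues (with algebraic multiplicities) are λ = -4 with multiplicity 3.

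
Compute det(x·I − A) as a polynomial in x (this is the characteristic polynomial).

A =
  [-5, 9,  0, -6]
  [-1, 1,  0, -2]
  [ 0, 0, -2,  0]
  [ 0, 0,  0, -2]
x^4 + 8*x^3 + 24*x^2 + 32*x + 16

Expanding det(x·I − A) (e.g. by cofactor expansion or by noting that A is similar to its Jordan form J, which has the same characteristic polynomial as A) gives
  χ_A(x) = x^4 + 8*x^3 + 24*x^2 + 32*x + 16
which factors as (x + 2)^4. The eigenvalues (with algebraic multiplicities) are λ = -2 with multiplicity 4.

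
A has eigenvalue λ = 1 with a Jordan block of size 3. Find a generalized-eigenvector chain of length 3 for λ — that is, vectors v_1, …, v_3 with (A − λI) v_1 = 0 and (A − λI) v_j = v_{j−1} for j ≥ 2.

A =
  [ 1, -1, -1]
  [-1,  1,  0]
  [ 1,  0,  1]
A Jordan chain for λ = 1 of length 3:
v_1 = (0, 1, -1)ᵀ
v_2 = (-1, 0, 0)ᵀ
v_3 = (0, 1, 0)ᵀ

Let N = A − (1)·I. We want v_3 with N^3 v_3 = 0 but N^2 v_3 ≠ 0; then v_{j-1} := N · v_j for j = 3, …, 2.

Pick v_3 = (0, 1, 0)ᵀ.
Then v_2 = N · v_3 = (-1, 0, 0)ᵀ.
Then v_1 = N · v_2 = (0, 1, -1)ᵀ.

Sanity check: (A − (1)·I) v_1 = (0, 0, 0)ᵀ = 0. ✓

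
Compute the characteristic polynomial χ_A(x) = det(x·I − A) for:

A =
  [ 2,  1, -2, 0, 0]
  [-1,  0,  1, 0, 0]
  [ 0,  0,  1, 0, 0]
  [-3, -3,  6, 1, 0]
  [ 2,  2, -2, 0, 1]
x^5 - 5*x^4 + 10*x^3 - 10*x^2 + 5*x - 1

Expanding det(x·I − A) (e.g. by cofactor expansion or by noting that A is similar to its Jordan form J, which has the same characteristic polynomial as A) gives
  χ_A(x) = x^5 - 5*x^4 + 10*x^3 - 10*x^2 + 5*x - 1
which factors as (x - 1)^5. The eigenvalues (with algebraic multiplicities) are λ = 1 with multiplicity 5.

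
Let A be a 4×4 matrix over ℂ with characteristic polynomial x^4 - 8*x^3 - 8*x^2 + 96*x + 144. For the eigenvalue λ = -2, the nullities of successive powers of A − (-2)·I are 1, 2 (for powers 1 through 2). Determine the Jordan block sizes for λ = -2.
Block sizes for λ = -2: [2]

From the dimensions of kernels of powers, the number of Jordan blocks of size at least j is d_j − d_{j−1} where d_j = dim ker(N^j) (with d_0 = 0). Computing the differences gives [1, 1].
The number of blocks of size exactly k is (#blocks of size ≥ k) − (#blocks of size ≥ k + 1), so the partition is: 1 block(s) of size 2.
In nonincreasing order the block sizes are [2].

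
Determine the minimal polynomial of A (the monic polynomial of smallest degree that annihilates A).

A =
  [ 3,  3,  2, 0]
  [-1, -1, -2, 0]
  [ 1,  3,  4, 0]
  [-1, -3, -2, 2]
x^2 - 4*x + 4

The characteristic polynomial is χ_A(x) = (x - 2)^4, so the eigenvalues are known. The minimal polynomial is
  m_A(x) = Π_λ (x − λ)^{k_λ}
where k_λ is the size of the *largest* Jordan block for λ (equivalently, the smallest k with (A − λI)^k v = 0 for every generalised eigenvector v of λ).

  λ = 2: largest Jordan block has size 2, contributing (x − 2)^2

So m_A(x) = (x - 2)^2 = x^2 - 4*x + 4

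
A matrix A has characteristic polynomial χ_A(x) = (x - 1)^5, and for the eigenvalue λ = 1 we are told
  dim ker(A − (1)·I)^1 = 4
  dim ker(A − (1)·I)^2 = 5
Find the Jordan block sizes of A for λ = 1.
Block sizes for λ = 1: [2, 1, 1, 1]

From the dimensions of kernels of powers, the number of Jordan blocks of size at least j is d_j − d_{j−1} where d_j = dim ker(N^j) (with d_0 = 0). Computing the differences gives [4, 1].
The number of blocks of size exactly k is (#blocks of size ≥ k) − (#blocks of size ≥ k + 1), so the partition is: 3 block(s) of size 1, 1 block(s) of size 2.
In nonincreasing order the block sizes are [2, 1, 1, 1].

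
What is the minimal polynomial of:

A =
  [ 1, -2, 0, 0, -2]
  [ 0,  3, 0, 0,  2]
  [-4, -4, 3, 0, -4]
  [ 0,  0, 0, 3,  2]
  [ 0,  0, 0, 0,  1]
x^2 - 4*x + 3

The characteristic polynomial is χ_A(x) = (x - 3)^3*(x - 1)^2, so the eigenvalues are known. The minimal polynomial is
  m_A(x) = Π_λ (x − λ)^{k_λ}
where k_λ is the size of the *largest* Jordan block for λ (equivalently, the smallest k with (A − λI)^k v = 0 for every generalised eigenvector v of λ).

  λ = 1: largest Jordan block has size 1, contributing (x − 1)
  λ = 3: largest Jordan block has size 1, contributing (x − 3)

So m_A(x) = (x - 3)*(x - 1) = x^2 - 4*x + 3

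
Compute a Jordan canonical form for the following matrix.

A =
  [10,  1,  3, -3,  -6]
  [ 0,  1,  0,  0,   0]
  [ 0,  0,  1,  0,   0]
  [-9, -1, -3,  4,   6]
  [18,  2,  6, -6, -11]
J_2(1) ⊕ J_1(1) ⊕ J_1(1) ⊕ J_1(1)

The characteristic polynomial is
  det(x·I − A) = x^5 - 5*x^4 + 10*x^3 - 10*x^2 + 5*x - 1 = (x - 1)^5

Eigenvalues and multiplicities (the geometric multiplicity of λ is n − rank(A − λI), which equals the number of Jordan blocks for λ):
  λ = 1: algebraic multiplicity = 5, geometric multiplicity = 4

Determining the block sizes for each eigenvalue:
  λ = 1: 4 blocks summing to 5 forces exactly one block of size 2 and the rest size 1 → block sizes [2, 1, 1, 1]

Assembling the blocks gives a Jordan form
J =
  [1, 1, 0, 0, 0]
  [0, 1, 0, 0, 0]
  [0, 0, 1, 0, 0]
  [0, 0, 0, 1, 0]
  [0, 0, 0, 0, 1]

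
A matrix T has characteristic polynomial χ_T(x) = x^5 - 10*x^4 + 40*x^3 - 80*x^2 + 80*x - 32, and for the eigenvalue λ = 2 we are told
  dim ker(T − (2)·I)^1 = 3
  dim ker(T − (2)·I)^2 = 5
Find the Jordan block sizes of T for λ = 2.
Block sizes for λ = 2: [2, 2, 1]

From the dimensions of kernels of powers, the number of Jordan blocks of size at least j is d_j − d_{j−1} where d_j = dim ker(N^j) (with d_0 = 0). Computing the differences gives [3, 2].
The number of blocks of size exactly k is (#blocks of size ≥ k) − (#blocks of size ≥ k + 1), so the partition is: 1 block(s) of size 1, 2 block(s) of size 2.
In nonincreasing order the block sizes are [2, 2, 1].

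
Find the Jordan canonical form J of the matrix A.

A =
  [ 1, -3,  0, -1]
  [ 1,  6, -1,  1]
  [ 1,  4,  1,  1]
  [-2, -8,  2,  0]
J_3(2) ⊕ J_1(2)

The characteristic polynomial is
  det(x·I − A) = x^4 - 8*x^3 + 24*x^2 - 32*x + 16 = (x - 2)^4

Eigenvalues and multiplicities (the geometric multiplicity of λ is n − rank(A − λI), which equals the number of Jordan blocks for λ):
  λ = 2: algebraic multiplicity = 4, geometric multiplicity = 2

Determining the block sizes for each eigenvalue:
  λ = 2: with am = 4 and gm = 2, the partition is not yet determined (e.g. several partitions of 4 into 2 parts exist). Let N = A − (2)·I. Computing rank(N^1) = 2, rank(N^2) = 1, rank(N^3) = 0; the number of blocks of size ≥ j is rank(N^{j−1}) − rank(N^j), giving [2, 1, 1]. So we have 1 block(s) of size 3, 1 block(s) of size 1 → block sizes [3, 1]

Assembling the blocks gives a Jordan form
J =
  [2, 1, 0, 0]
  [0, 2, 1, 0]
  [0, 0, 2, 0]
  [0, 0, 0, 2]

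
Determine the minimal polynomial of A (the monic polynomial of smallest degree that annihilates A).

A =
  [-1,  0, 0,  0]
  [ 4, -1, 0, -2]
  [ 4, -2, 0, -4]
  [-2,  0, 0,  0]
x^2 + x

The characteristic polynomial is χ_A(x) = x^2*(x + 1)^2, so the eigenvalues are known. The minimal polynomial is
  m_A(x) = Π_λ (x − λ)^{k_λ}
where k_λ is the size of the *largest* Jordan block for λ (equivalently, the smallest k with (A − λI)^k v = 0 for every generalised eigenvector v of λ).

  λ = -1: largest Jordan block has size 1, contributing (x + 1)
  λ = 0: largest Jordan block has size 1, contributing (x − 0)

So m_A(x) = x*(x + 1) = x^2 + x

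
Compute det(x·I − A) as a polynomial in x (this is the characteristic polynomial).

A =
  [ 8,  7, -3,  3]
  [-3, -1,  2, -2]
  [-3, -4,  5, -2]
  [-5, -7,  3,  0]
x^4 - 12*x^3 + 54*x^2 - 108*x + 81

Expanding det(x·I − A) (e.g. by cofactor expansion or by noting that A is similar to its Jordan form J, which has the same characteristic polynomial as A) gives
  χ_A(x) = x^4 - 12*x^3 + 54*x^2 - 108*x + 81
which factors as (x - 3)^4. The eigenvalues (with algebraic multiplicities) are λ = 3 with multiplicity 4.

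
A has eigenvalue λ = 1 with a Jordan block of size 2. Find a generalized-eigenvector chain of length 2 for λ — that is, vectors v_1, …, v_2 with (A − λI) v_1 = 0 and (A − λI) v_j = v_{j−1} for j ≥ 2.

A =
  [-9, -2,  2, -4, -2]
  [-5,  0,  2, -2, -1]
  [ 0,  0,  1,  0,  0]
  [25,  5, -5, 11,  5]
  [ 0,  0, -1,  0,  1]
A Jordan chain for λ = 1 of length 2:
v_1 = (0, 5, 0, 0, -5)ᵀ
v_2 = (1, 0, 5, 0, 0)ᵀ

Let N = A − (1)·I. We want v_2 with N^2 v_2 = 0 but N^1 v_2 ≠ 0; then v_{j-1} := N · v_j for j = 2, …, 2.

Pick v_2 = (1, 0, 5, 0, 0)ᵀ.
Then v_1 = N · v_2 = (0, 5, 0, 0, -5)ᵀ.

Sanity check: (A − (1)·I) v_1 = (0, 0, 0, 0, 0)ᵀ = 0. ✓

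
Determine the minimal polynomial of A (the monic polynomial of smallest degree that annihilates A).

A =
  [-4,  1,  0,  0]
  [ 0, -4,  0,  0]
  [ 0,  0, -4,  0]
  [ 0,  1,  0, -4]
x^2 + 8*x + 16

The characteristic polynomial is χ_A(x) = (x + 4)^4, so the eigenvalues are known. The minimal polynomial is
  m_A(x) = Π_λ (x − λ)^{k_λ}
where k_λ is the size of the *largest* Jordan block for λ (equivalently, the smallest k with (A − λI)^k v = 0 for every generalised eigenvector v of λ).

  λ = -4: largest Jordan block has size 2, contributing (x + 4)^2

So m_A(x) = (x + 4)^2 = x^2 + 8*x + 16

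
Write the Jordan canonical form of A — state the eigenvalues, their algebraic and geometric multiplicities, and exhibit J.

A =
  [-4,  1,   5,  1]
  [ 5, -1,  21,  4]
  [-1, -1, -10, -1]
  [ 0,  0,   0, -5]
J_3(-5) ⊕ J_1(-5)

The characteristic polynomial is
  det(x·I − A) = x^4 + 20*x^3 + 150*x^2 + 500*x + 625 = (x + 5)^4

Eigenvalues and multiplicities (the geometric multiplicity of λ is n − rank(A − λI), which equals the number of Jordan blocks for λ):
  λ = -5: algebraic multiplicity = 4, geometric multiplicity = 2

Determining the block sizes for each eigenvalue:
  λ = -5: with am = 4 and gm = 2, the partition is not yet determined (e.g. several partitions of 4 into 2 parts exist). Let N = A − (-5)·I. Computing rank(N^1) = 2, rank(N^2) = 1, rank(N^3) = 0; the number of blocks of size ≥ j is rank(N^{j−1}) − rank(N^j), giving [2, 1, 1]. So we have 1 block(s) of size 3, 1 block(s) of size 1 → block sizes [3, 1]

Assembling the blocks gives a Jordan form
J =
  [-5,  1,  0,  0]
  [ 0, -5,  1,  0]
  [ 0,  0, -5,  0]
  [ 0,  0,  0, -5]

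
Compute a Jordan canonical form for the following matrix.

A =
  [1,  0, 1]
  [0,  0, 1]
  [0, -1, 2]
J_3(1)

The characteristic polynomial is
  det(x·I − A) = x^3 - 3*x^2 + 3*x - 1 = (x - 1)^3

Eigenvalues and multiplicities (the geometric multiplicity of λ is n − rank(A − λI), which equals the number of Jordan blocks for λ):
  λ = 1: algebraic multiplicity = 3, geometric multiplicity = 1

Determining the block sizes for each eigenvalue:
  λ = 1: one block (gm = 1), so the single block has size am = 3 → block sizes [3]

Assembling the blocks gives a Jordan form
J =
  [1, 1, 0]
  [0, 1, 1]
  [0, 0, 1]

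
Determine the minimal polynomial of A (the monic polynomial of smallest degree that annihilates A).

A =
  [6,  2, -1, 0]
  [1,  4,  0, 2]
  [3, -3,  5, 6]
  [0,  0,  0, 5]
x^3 - 15*x^2 + 75*x - 125

The characteristic polynomial is χ_A(x) = (x - 5)^4, so the eigenvalues are known. The minimal polynomial is
  m_A(x) = Π_λ (x − λ)^{k_λ}
where k_λ is the size of the *largest* Jordan block for λ (equivalently, the smallest k with (A − λI)^k v = 0 for every generalised eigenvector v of λ).

  λ = 5: largest Jordan block has size 3, contributing (x − 5)^3

So m_A(x) = (x - 5)^3 = x^3 - 15*x^2 + 75*x - 125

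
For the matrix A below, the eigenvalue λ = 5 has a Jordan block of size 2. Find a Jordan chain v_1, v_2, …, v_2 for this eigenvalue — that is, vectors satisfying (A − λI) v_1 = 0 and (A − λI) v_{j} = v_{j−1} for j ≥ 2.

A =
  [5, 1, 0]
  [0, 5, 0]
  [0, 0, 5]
A Jordan chain for λ = 5 of length 2:
v_1 = (1, 0, 0)ᵀ
v_2 = (0, 1, 0)ᵀ

Let N = A − (5)·I. We want v_2 with N^2 v_2 = 0 but N^1 v_2 ≠ 0; then v_{j-1} := N · v_j for j = 2, …, 2.

Pick v_2 = (0, 1, 0)ᵀ.
Then v_1 = N · v_2 = (1, 0, 0)ᵀ.

Sanity check: (A − (5)·I) v_1 = (0, 0, 0)ᵀ = 0. ✓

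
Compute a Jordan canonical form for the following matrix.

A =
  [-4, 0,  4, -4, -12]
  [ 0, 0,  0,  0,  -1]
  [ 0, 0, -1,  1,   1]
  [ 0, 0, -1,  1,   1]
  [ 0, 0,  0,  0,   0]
J_1(-4) ⊕ J_2(0) ⊕ J_2(0)

The characteristic polynomial is
  det(x·I − A) = x^5 + 4*x^4 = x^4*(x + 4)

Eigenvalues and multiplicities (the geometric multiplicity of λ is n − rank(A − λI), which equals the number of Jordan blocks for λ):
  λ = -4: algebraic multiplicity = 1, geometric multiplicity = 1
  λ = 0: algebraic multiplicity = 4, geometric multiplicity = 2

Determining the block sizes for each eigenvalue:
  λ = -4: one block (gm = 1), so the single block has size am = 1 → block sizes [1]
  λ = 0: with am = 4 and gm = 2, the partition is not yet determined (e.g. several partitions of 4 into 2 parts exist). Let N = A − (0)·I. Computing rank(N^1) = 3, rank(N^2) = 1; the number of blocks of size ≥ j is rank(N^{j−1}) − rank(N^j), giving [2, 2]. So we have 2 block(s) of size 2 → block sizes [2, 2]

Assembling the blocks gives a Jordan form
J =
  [-4, 0, 0, 0, 0]
  [ 0, 0, 1, 0, 0]
  [ 0, 0, 0, 0, 0]
  [ 0, 0, 0, 0, 1]
  [ 0, 0, 0, 0, 0]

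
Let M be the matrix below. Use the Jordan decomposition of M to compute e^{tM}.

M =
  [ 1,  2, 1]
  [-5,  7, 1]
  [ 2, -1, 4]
e^{tM} =
  [t^2*exp(4*t)/2 - 3*t*exp(4*t) + exp(4*t), -t^2*exp(4*t)/2 + 2*t*exp(4*t), -t^2*exp(4*t)/2 + t*exp(4*t)]
  [t^2*exp(4*t) - 5*t*exp(4*t), -t^2*exp(4*t) + 3*t*exp(4*t) + exp(4*t), -t^2*exp(4*t) + t*exp(4*t)]
  [-t^2*exp(4*t)/2 + 2*t*exp(4*t), t^2*exp(4*t)/2 - t*exp(4*t), t^2*exp(4*t)/2 + exp(4*t)]

Strategy: write M = P · J · P⁻¹ where J is a Jordan canonical form, so e^{tM} = P · e^{tJ} · P⁻¹, and e^{tJ} can be computed block-by-block.

M has Jordan form
J =
  [4, 1, 0]
  [0, 4, 1]
  [0, 0, 4]
(up to reordering of blocks).

Per-block formulas:
  For a 3×3 Jordan block J_3(4): exp(t · J_3(4)) = e^(4t)·(I + t·N + (t^2/2)·N^2), where N is the 3×3 nilpotent shift.

After assembling e^{tJ} and conjugating by P, we get:

e^{tM} =
  [t^2*exp(4*t)/2 - 3*t*exp(4*t) + exp(4*t), -t^2*exp(4*t)/2 + 2*t*exp(4*t), -t^2*exp(4*t)/2 + t*exp(4*t)]
  [t^2*exp(4*t) - 5*t*exp(4*t), -t^2*exp(4*t) + 3*t*exp(4*t) + exp(4*t), -t^2*exp(4*t) + t*exp(4*t)]
  [-t^2*exp(4*t)/2 + 2*t*exp(4*t), t^2*exp(4*t)/2 - t*exp(4*t), t^2*exp(4*t)/2 + exp(4*t)]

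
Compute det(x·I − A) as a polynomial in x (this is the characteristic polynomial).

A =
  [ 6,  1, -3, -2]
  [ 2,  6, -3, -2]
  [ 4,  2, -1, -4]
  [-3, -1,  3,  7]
x^4 - 18*x^3 + 121*x^2 - 360*x + 400

Expanding det(x·I − A) (e.g. by cofactor expansion or by noting that A is similar to its Jordan form J, which has the same characteristic polynomial as A) gives
  χ_A(x) = x^4 - 18*x^3 + 121*x^2 - 360*x + 400
which factors as (x - 5)^2*(x - 4)^2. The eigenvalues (with algebraic multiplicities) are λ = 4 with multiplicity 2, λ = 5 with multiplicity 2.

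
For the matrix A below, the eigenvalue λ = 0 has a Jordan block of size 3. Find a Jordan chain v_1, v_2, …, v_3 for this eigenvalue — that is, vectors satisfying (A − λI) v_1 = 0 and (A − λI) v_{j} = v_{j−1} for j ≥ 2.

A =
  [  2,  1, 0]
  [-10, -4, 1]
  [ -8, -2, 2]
A Jordan chain for λ = 0 of length 3:
v_1 = (-6, 12, -12)ᵀ
v_2 = (2, -10, -8)ᵀ
v_3 = (1, 0, 0)ᵀ

Let N = A − (0)·I. We want v_3 with N^3 v_3 = 0 but N^2 v_3 ≠ 0; then v_{j-1} := N · v_j for j = 3, …, 2.

Pick v_3 = (1, 0, 0)ᵀ.
Then v_2 = N · v_3 = (2, -10, -8)ᵀ.
Then v_1 = N · v_2 = (-6, 12, -12)ᵀ.

Sanity check: (A − (0)·I) v_1 = (0, 0, 0)ᵀ = 0. ✓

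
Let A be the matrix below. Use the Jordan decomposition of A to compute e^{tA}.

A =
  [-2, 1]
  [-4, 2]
e^{tA} =
  [1 - 2*t, t]
  [-4*t, 2*t + 1]

Strategy: write A = P · J · P⁻¹ where J is a Jordan canonical form, so e^{tA} = P · e^{tJ} · P⁻¹, and e^{tJ} can be computed block-by-block.

A has Jordan form
J =
  [0, 1]
  [0, 0]
(up to reordering of blocks).

Per-block formulas:
  For a 2×2 Jordan block J_2(0): exp(t · J_2(0)) = e^(0t)·(I + t·N), where N is the 2×2 nilpotent shift.

After assembling e^{tJ} and conjugating by P, we get:

e^{tA} =
  [1 - 2*t, t]
  [-4*t, 2*t + 1]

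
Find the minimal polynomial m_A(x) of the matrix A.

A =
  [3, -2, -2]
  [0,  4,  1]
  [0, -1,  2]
x^2 - 6*x + 9

The characteristic polynomial is χ_A(x) = (x - 3)^3, so the eigenvalues are known. The minimal polynomial is
  m_A(x) = Π_λ (x − λ)^{k_λ}
where k_λ is the size of the *largest* Jordan block for λ (equivalently, the smallest k with (A − λI)^k v = 0 for every generalised eigenvector v of λ).

  λ = 3: largest Jordan block has size 2, contributing (x − 3)^2

So m_A(x) = (x - 3)^2 = x^2 - 6*x + 9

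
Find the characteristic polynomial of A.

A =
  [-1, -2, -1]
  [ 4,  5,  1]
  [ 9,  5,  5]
x^3 - 9*x^2 + 27*x - 27

Expanding det(x·I − A) (e.g. by cofactor expansion or by noting that A is similar to its Jordan form J, which has the same characteristic polynomial as A) gives
  χ_A(x) = x^3 - 9*x^2 + 27*x - 27
which factors as (x - 3)^3. The eigenvalues (with algebraic multiplicities) are λ = 3 with multiplicity 3.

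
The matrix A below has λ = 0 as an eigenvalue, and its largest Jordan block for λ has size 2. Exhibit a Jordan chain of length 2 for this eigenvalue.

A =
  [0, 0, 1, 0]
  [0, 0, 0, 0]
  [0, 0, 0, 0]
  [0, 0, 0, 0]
A Jordan chain for λ = 0 of length 2:
v_1 = (1, 0, 0, 0)ᵀ
v_2 = (0, 0, 1, 0)ᵀ

Let N = A − (0)·I. We want v_2 with N^2 v_2 = 0 but N^1 v_2 ≠ 0; then v_{j-1} := N · v_j for j = 2, …, 2.

Pick v_2 = (0, 0, 1, 0)ᵀ.
Then v_1 = N · v_2 = (1, 0, 0, 0)ᵀ.

Sanity check: (A − (0)·I) v_1 = (0, 0, 0, 0)ᵀ = 0. ✓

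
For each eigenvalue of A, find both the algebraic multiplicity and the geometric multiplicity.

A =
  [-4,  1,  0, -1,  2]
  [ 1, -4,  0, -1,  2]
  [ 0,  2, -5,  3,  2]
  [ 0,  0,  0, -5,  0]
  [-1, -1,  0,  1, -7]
λ = -5: alg = 5, geom = 3

Step 1 — factor the characteristic polynomial to read off the algebraic multiplicities:
  χ_A(x) = (x + 5)^5

Step 2 — compute geometric multiplicities via the rank-nullity identity g(λ) = n − rank(A − λI):
  rank(A − (-5)·I) = 2, so dim ker(A − (-5)·I) = n − 2 = 3

Summary:
  λ = -5: algebraic multiplicity = 5, geometric multiplicity = 3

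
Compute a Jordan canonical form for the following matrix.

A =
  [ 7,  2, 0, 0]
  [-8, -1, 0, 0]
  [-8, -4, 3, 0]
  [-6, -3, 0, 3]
J_2(3) ⊕ J_1(3) ⊕ J_1(3)

The characteristic polynomial is
  det(x·I − A) = x^4 - 12*x^3 + 54*x^2 - 108*x + 81 = (x - 3)^4

Eigenvalues and multiplicities (the geometric multiplicity of λ is n − rank(A − λI), which equals the number of Jordan blocks for λ):
  λ = 3: algebraic multiplicity = 4, geometric multiplicity = 3

Determining the block sizes for each eigenvalue:
  λ = 3: 3 blocks summing to 4 forces exactly one block of size 2 and the rest size 1 → block sizes [2, 1, 1]

Assembling the blocks gives a Jordan form
J =
  [3, 1, 0, 0]
  [0, 3, 0, 0]
  [0, 0, 3, 0]
  [0, 0, 0, 3]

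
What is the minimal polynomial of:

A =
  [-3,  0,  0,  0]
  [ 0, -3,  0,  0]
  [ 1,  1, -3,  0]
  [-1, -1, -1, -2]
x^3 + 8*x^2 + 21*x + 18

The characteristic polynomial is χ_A(x) = (x + 2)*(x + 3)^3, so the eigenvalues are known. The minimal polynomial is
  m_A(x) = Π_λ (x − λ)^{k_λ}
where k_λ is the size of the *largest* Jordan block for λ (equivalently, the smallest k with (A − λI)^k v = 0 for every generalised eigenvector v of λ).

  λ = -3: largest Jordan block has size 2, contributing (x + 3)^2
  λ = -2: largest Jordan block has size 1, contributing (x + 2)

So m_A(x) = (x + 2)*(x + 3)^2 = x^3 + 8*x^2 + 21*x + 18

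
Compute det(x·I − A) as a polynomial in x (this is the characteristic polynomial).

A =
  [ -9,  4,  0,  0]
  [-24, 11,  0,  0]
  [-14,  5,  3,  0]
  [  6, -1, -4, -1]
x^4 - 4*x^3 - 2*x^2 + 12*x + 9

Expanding det(x·I − A) (e.g. by cofactor expansion or by noting that A is similar to its Jordan form J, which has the same characteristic polynomial as A) gives
  χ_A(x) = x^4 - 4*x^3 - 2*x^2 + 12*x + 9
which factors as (x - 3)^2*(x + 1)^2. The eigenvalues (with algebraic multiplicities) are λ = -1 with multiplicity 2, λ = 3 with multiplicity 2.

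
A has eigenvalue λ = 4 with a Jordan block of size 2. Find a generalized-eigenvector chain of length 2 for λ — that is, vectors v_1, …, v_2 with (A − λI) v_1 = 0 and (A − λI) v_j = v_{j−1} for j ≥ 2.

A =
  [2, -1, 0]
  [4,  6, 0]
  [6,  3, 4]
A Jordan chain for λ = 4 of length 2:
v_1 = (-2, 4, 6)ᵀ
v_2 = (1, 0, 0)ᵀ

Let N = A − (4)·I. We want v_2 with N^2 v_2 = 0 but N^1 v_2 ≠ 0; then v_{j-1} := N · v_j for j = 2, …, 2.

Pick v_2 = (1, 0, 0)ᵀ.
Then v_1 = N · v_2 = (-2, 4, 6)ᵀ.

Sanity check: (A − (4)·I) v_1 = (0, 0, 0)ᵀ = 0. ✓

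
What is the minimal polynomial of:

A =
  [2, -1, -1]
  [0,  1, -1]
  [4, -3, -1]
x^3 - 2*x^2

The characteristic polynomial is χ_A(x) = x^2*(x - 2), so the eigenvalues are known. The minimal polynomial is
  m_A(x) = Π_λ (x − λ)^{k_λ}
where k_λ is the size of the *largest* Jordan block for λ (equivalently, the smallest k with (A − λI)^k v = 0 for every generalised eigenvector v of λ).

  λ = 0: largest Jordan block has size 2, contributing (x − 0)^2
  λ = 2: largest Jordan block has size 1, contributing (x − 2)

So m_A(x) = x^2*(x - 2) = x^3 - 2*x^2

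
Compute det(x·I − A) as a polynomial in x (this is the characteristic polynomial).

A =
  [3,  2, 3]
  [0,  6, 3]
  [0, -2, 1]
x^3 - 10*x^2 + 33*x - 36

Expanding det(x·I − A) (e.g. by cofactor expansion or by noting that A is similar to its Jordan form J, which has the same characteristic polynomial as A) gives
  χ_A(x) = x^3 - 10*x^2 + 33*x - 36
which factors as (x - 4)*(x - 3)^2. The eigenvalues (with algebraic multiplicities) are λ = 3 with multiplicity 2, λ = 4 with multiplicity 1.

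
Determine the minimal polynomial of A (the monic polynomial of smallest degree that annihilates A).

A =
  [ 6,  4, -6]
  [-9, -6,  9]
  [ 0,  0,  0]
x^2

The characteristic polynomial is χ_A(x) = x^3, so the eigenvalues are known. The minimal polynomial is
  m_A(x) = Π_λ (x − λ)^{k_λ}
where k_λ is the size of the *largest* Jordan block for λ (equivalently, the smallest k with (A − λI)^k v = 0 for every generalised eigenvector v of λ).

  λ = 0: largest Jordan block has size 2, contributing (x − 0)^2

So m_A(x) = x^2 = x^2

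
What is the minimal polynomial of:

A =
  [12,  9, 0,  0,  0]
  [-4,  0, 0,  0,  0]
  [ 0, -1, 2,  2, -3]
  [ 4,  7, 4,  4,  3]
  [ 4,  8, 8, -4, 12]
x^2 - 12*x + 36

The characteristic polynomial is χ_A(x) = (x - 6)^5, so the eigenvalues are known. The minimal polynomial is
  m_A(x) = Π_λ (x − λ)^{k_λ}
where k_λ is the size of the *largest* Jordan block for λ (equivalently, the smallest k with (A − λI)^k v = 0 for every generalised eigenvector v of λ).

  λ = 6: largest Jordan block has size 2, contributing (x − 6)^2

So m_A(x) = (x - 6)^2 = x^2 - 12*x + 36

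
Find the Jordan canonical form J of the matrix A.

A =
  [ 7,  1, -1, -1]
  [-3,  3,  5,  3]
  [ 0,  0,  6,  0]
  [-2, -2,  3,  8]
J_3(6) ⊕ J_1(6)

The characteristic polynomial is
  det(x·I − A) = x^4 - 24*x^3 + 216*x^2 - 864*x + 1296 = (x - 6)^4

Eigenvalues and multiplicities (the geometric multiplicity of λ is n − rank(A − λI), which equals the number of Jordan blocks for λ):
  λ = 6: algebraic multiplicity = 4, geometric multiplicity = 2

Determining the block sizes for each eigenvalue:
  λ = 6: with am = 4 and gm = 2, the partition is not yet determined (e.g. several partitions of 4 into 2 parts exist). Let N = A − (6)·I. Computing rank(N^1) = 2, rank(N^2) = 1, rank(N^3) = 0; the number of blocks of size ≥ j is rank(N^{j−1}) − rank(N^j), giving [2, 1, 1]. So we have 1 block(s) of size 3, 1 block(s) of size 1 → block sizes [3, 1]

Assembling the blocks gives a Jordan form
J =
  [6, 1, 0, 0]
  [0, 6, 1, 0]
  [0, 0, 6, 0]
  [0, 0, 0, 6]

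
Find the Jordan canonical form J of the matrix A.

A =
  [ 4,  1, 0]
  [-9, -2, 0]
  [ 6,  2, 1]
J_2(1) ⊕ J_1(1)

The characteristic polynomial is
  det(x·I − A) = x^3 - 3*x^2 + 3*x - 1 = (x - 1)^3

Eigenvalues and multiplicities (the geometric multiplicity of λ is n − rank(A − λI), which equals the number of Jordan blocks for λ):
  λ = 1: algebraic multiplicity = 3, geometric multiplicity = 2

Determining the block sizes for each eigenvalue:
  λ = 1: 2 blocks summing to 3 forces exactly one block of size 2 and the rest size 1 → block sizes [2, 1]

Assembling the blocks gives a Jordan form
J =
  [1, 1, 0]
  [0, 1, 0]
  [0, 0, 1]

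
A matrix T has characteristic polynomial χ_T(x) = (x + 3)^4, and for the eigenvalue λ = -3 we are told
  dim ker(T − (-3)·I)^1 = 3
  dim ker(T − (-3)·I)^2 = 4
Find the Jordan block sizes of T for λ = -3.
Block sizes for λ = -3: [2, 1, 1]

From the dimensions of kernels of powers, the number of Jordan blocks of size at least j is d_j − d_{j−1} where d_j = dim ker(N^j) (with d_0 = 0). Computing the differences gives [3, 1].
The number of blocks of size exactly k is (#blocks of size ≥ k) − (#blocks of size ≥ k + 1), so the partition is: 2 block(s) of size 1, 1 block(s) of size 2.
In nonincreasing order the block sizes are [2, 1, 1].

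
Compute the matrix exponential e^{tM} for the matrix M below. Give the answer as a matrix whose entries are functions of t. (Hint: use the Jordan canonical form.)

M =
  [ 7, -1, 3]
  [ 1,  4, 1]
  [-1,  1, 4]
e^{tM} =
  [2*t*exp(5*t) + exp(5*t), t^2*exp(5*t) - t*exp(5*t), t^2*exp(5*t) + 3*t*exp(5*t)]
  [t*exp(5*t), t^2*exp(5*t)/2 - t*exp(5*t) + exp(5*t), t^2*exp(5*t)/2 + t*exp(5*t)]
  [-t*exp(5*t), -t^2*exp(5*t)/2 + t*exp(5*t), -t^2*exp(5*t)/2 - t*exp(5*t) + exp(5*t)]

Strategy: write M = P · J · P⁻¹ where J is a Jordan canonical form, so e^{tM} = P · e^{tJ} · P⁻¹, and e^{tJ} can be computed block-by-block.

M has Jordan form
J =
  [5, 1, 0]
  [0, 5, 1]
  [0, 0, 5]
(up to reordering of blocks).

Per-block formulas:
  For a 3×3 Jordan block J_3(5): exp(t · J_3(5)) = e^(5t)·(I + t·N + (t^2/2)·N^2), where N is the 3×3 nilpotent shift.

After assembling e^{tJ} and conjugating by P, we get:

e^{tM} =
  [2*t*exp(5*t) + exp(5*t), t^2*exp(5*t) - t*exp(5*t), t^2*exp(5*t) + 3*t*exp(5*t)]
  [t*exp(5*t), t^2*exp(5*t)/2 - t*exp(5*t) + exp(5*t), t^2*exp(5*t)/2 + t*exp(5*t)]
  [-t*exp(5*t), -t^2*exp(5*t)/2 + t*exp(5*t), -t^2*exp(5*t)/2 - t*exp(5*t) + exp(5*t)]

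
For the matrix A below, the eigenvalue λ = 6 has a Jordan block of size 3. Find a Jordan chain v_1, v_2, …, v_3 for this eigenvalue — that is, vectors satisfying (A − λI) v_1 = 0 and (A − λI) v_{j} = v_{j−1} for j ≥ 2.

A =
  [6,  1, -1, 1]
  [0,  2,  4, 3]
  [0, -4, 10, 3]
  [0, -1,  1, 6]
A Jordan chain for λ = 6 of length 3:
v_1 = (-1, -3, -3, 0)ᵀ
v_2 = (1, -4, -4, -1)ᵀ
v_3 = (0, 1, 0, 0)ᵀ

Let N = A − (6)·I. We want v_3 with N^3 v_3 = 0 but N^2 v_3 ≠ 0; then v_{j-1} := N · v_j for j = 3, …, 2.

Pick v_3 = (0, 1, 0, 0)ᵀ.
Then v_2 = N · v_3 = (1, -4, -4, -1)ᵀ.
Then v_1 = N · v_2 = (-1, -3, -3, 0)ᵀ.

Sanity check: (A − (6)·I) v_1 = (0, 0, 0, 0)ᵀ = 0. ✓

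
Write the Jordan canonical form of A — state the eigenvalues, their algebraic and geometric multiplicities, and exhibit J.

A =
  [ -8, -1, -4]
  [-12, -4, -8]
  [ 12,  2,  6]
J_2(-2) ⊕ J_1(-2)

The characteristic polynomial is
  det(x·I − A) = x^3 + 6*x^2 + 12*x + 8 = (x + 2)^3

Eigenvalues and multiplicities (the geometric multiplicity of λ is n − rank(A − λI), which equals the number of Jordan blocks for λ):
  λ = -2: algebraic multiplicity = 3, geometric multiplicity = 2

Determining the block sizes for each eigenvalue:
  λ = -2: 2 blocks summing to 3 forces exactly one block of size 2 and the rest size 1 → block sizes [2, 1]

Assembling the blocks gives a Jordan form
J =
  [-2,  1,  0]
  [ 0, -2,  0]
  [ 0,  0, -2]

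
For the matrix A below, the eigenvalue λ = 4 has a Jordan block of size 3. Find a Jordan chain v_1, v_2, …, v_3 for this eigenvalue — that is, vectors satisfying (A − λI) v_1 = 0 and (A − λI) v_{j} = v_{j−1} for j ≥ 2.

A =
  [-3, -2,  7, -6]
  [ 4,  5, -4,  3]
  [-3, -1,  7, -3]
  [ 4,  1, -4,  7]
A Jordan chain for λ = 4 of length 3:
v_1 = (-4, 0, -4, 0)ᵀ
v_2 = (-7, 4, -3, 4)ᵀ
v_3 = (1, 0, 0, 0)ᵀ

Let N = A − (4)·I. We want v_3 with N^3 v_3 = 0 but N^2 v_3 ≠ 0; then v_{j-1} := N · v_j for j = 3, …, 2.

Pick v_3 = (1, 0, 0, 0)ᵀ.
Then v_2 = N · v_3 = (-7, 4, -3, 4)ᵀ.
Then v_1 = N · v_2 = (-4, 0, -4, 0)ᵀ.

Sanity check: (A − (4)·I) v_1 = (0, 0, 0, 0)ᵀ = 0. ✓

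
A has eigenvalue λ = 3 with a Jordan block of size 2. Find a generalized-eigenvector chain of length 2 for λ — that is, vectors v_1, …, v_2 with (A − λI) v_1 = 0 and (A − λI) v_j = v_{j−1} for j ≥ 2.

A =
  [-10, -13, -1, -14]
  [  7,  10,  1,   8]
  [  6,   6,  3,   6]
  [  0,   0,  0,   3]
A Jordan chain for λ = 3 of length 2:
v_1 = (-1, 1, 0, 0)ᵀ
v_2 = (0, 0, 1, 0)ᵀ

Let N = A − (3)·I. We want v_2 with N^2 v_2 = 0 but N^1 v_2 ≠ 0; then v_{j-1} := N · v_j for j = 2, …, 2.

Pick v_2 = (0, 0, 1, 0)ᵀ.
Then v_1 = N · v_2 = (-1, 1, 0, 0)ᵀ.

Sanity check: (A − (3)·I) v_1 = (0, 0, 0, 0)ᵀ = 0. ✓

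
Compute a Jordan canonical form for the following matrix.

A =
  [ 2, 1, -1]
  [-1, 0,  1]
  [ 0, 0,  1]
J_2(1) ⊕ J_1(1)

The characteristic polynomial is
  det(x·I − A) = x^3 - 3*x^2 + 3*x - 1 = (x - 1)^3

Eigenvalues and multiplicities (the geometric multiplicity of λ is n − rank(A − λI), which equals the number of Jordan blocks for λ):
  λ = 1: algebraic multiplicity = 3, geometric multiplicity = 2

Determining the block sizes for each eigenvalue:
  λ = 1: 2 blocks summing to 3 forces exactly one block of size 2 and the rest size 1 → block sizes [2, 1]

Assembling the blocks gives a Jordan form
J =
  [1, 1, 0]
  [0, 1, 0]
  [0, 0, 1]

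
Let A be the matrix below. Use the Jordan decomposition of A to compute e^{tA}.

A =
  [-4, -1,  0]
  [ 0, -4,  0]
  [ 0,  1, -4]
e^{tA} =
  [exp(-4*t), -t*exp(-4*t), 0]
  [0, exp(-4*t), 0]
  [0, t*exp(-4*t), exp(-4*t)]

Strategy: write A = P · J · P⁻¹ where J is a Jordan canonical form, so e^{tA} = P · e^{tJ} · P⁻¹, and e^{tJ} can be computed block-by-block.

A has Jordan form
J =
  [-4,  1,  0]
  [ 0, -4,  0]
  [ 0,  0, -4]
(up to reordering of blocks).

Per-block formulas:
  For a 2×2 Jordan block J_2(-4): exp(t · J_2(-4)) = e^(-4t)·(I + t·N), where N is the 2×2 nilpotent shift.
  For a 1×1 block at λ = -4: exp(t · [-4]) = [e^(-4t)].

After assembling e^{tJ} and conjugating by P, we get:

e^{tA} =
  [exp(-4*t), -t*exp(-4*t), 0]
  [0, exp(-4*t), 0]
  [0, t*exp(-4*t), exp(-4*t)]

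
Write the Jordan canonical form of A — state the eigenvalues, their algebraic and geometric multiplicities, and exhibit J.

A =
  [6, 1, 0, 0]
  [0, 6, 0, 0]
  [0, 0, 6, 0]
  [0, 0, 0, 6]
J_2(6) ⊕ J_1(6) ⊕ J_1(6)

The characteristic polynomial is
  det(x·I − A) = x^4 - 24*x^3 + 216*x^2 - 864*x + 1296 = (x - 6)^4

Eigenvalues and multiplicities (the geometric multiplicity of λ is n − rank(A − λI), which equals the number of Jordan blocks for λ):
  λ = 6: algebraic multiplicity = 4, geometric multiplicity = 3

Determining the block sizes for each eigenvalue:
  λ = 6: 3 blocks summing to 4 forces exactly one block of size 2 and the rest size 1 → block sizes [2, 1, 1]

Assembling the blocks gives a Jordan form
J =
  [6, 1, 0, 0]
  [0, 6, 0, 0]
  [0, 0, 6, 0]
  [0, 0, 0, 6]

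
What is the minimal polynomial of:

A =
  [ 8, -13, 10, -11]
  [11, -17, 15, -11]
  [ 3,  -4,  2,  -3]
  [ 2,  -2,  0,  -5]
x^3 + 9*x^2 + 27*x + 27

The characteristic polynomial is χ_A(x) = (x + 3)^4, so the eigenvalues are known. The minimal polynomial is
  m_A(x) = Π_λ (x − λ)^{k_λ}
where k_λ is the size of the *largest* Jordan block for λ (equivalently, the smallest k with (A − λI)^k v = 0 for every generalised eigenvector v of λ).

  λ = -3: largest Jordan block has size 3, contributing (x + 3)^3

So m_A(x) = (x + 3)^3 = x^3 + 9*x^2 + 27*x + 27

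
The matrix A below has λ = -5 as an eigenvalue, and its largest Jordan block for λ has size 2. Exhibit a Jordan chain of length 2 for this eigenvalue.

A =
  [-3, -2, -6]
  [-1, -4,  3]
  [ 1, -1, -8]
A Jordan chain for λ = -5 of length 2:
v_1 = (2, -1, 1)ᵀ
v_2 = (1, 0, 0)ᵀ

Let N = A − (-5)·I. We want v_2 with N^2 v_2 = 0 but N^1 v_2 ≠ 0; then v_{j-1} := N · v_j for j = 2, …, 2.

Pick v_2 = (1, 0, 0)ᵀ.
Then v_1 = N · v_2 = (2, -1, 1)ᵀ.

Sanity check: (A − (-5)·I) v_1 = (0, 0, 0)ᵀ = 0. ✓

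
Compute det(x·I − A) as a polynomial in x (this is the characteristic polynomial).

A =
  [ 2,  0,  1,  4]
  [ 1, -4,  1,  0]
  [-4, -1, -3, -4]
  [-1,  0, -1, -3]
x^4 + 8*x^3 + 18*x^2 - 27

Expanding det(x·I − A) (e.g. by cofactor expansion or by noting that A is similar to its Jordan form J, which has the same characteristic polynomial as A) gives
  χ_A(x) = x^4 + 8*x^3 + 18*x^2 - 27
which factors as (x - 1)*(x + 3)^3. The eigenvalues (with algebraic multiplicities) are λ = -3 with multiplicity 3, λ = 1 with multiplicity 1.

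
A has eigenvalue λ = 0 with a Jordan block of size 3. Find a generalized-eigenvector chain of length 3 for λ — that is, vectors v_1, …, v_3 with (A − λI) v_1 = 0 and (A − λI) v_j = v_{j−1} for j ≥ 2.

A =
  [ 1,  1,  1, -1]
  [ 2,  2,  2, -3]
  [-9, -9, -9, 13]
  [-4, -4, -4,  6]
A Jordan chain for λ = 0 of length 3:
v_1 = (-2, 0, 2, 0)ᵀ
v_2 = (1, 2, -9, -4)ᵀ
v_3 = (1, 0, 0, 0)ᵀ

Let N = A − (0)·I. We want v_3 with N^3 v_3 = 0 but N^2 v_3 ≠ 0; then v_{j-1} := N · v_j for j = 3, …, 2.

Pick v_3 = (1, 0, 0, 0)ᵀ.
Then v_2 = N · v_3 = (1, 2, -9, -4)ᵀ.
Then v_1 = N · v_2 = (-2, 0, 2, 0)ᵀ.

Sanity check: (A − (0)·I) v_1 = (0, 0, 0, 0)ᵀ = 0. ✓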